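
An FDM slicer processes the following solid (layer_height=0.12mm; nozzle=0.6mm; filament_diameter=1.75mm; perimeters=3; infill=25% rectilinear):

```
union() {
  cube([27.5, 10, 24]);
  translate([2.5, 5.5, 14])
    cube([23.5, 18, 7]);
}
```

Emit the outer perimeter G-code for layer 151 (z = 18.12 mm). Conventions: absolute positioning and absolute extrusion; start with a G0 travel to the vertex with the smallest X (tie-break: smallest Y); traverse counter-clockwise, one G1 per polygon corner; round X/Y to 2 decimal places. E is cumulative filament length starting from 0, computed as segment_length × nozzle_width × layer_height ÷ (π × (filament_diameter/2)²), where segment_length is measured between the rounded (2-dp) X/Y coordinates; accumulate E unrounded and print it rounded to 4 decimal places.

At z = 18.12 mm: the cube (footprint 27.5×10) is included at this height; the 23.5×18 cube at (2.5, 5.5) contributes its full rectangle; Combining (union): the regions partially overlap (shared area 105.75 mm²), so overlapping operands fuse into one piece — 1 connected region. The outline is a single polygon with 8 vertices. Extrusion per mm of travel: 0.6 × 0.12 / (π × 0.875²) = 0.029934. Accumulating E over each segment gives final E = 3.0533.

G0 X0.00 Y0.00 Z18.12
G1 X27.50 Y0.00 E0.8232
G1 X27.50 Y10.00 E1.1225
G1 X26.00 Y10.00 E1.1674
G1 X26.00 Y23.50 E1.5715
G1 X2.50 Y23.50 E2.2750
G1 X2.50 Y10.00 E2.6791
G1 X0.00 Y10.00 E2.7539
G1 X0.00 Y0.00 E3.0533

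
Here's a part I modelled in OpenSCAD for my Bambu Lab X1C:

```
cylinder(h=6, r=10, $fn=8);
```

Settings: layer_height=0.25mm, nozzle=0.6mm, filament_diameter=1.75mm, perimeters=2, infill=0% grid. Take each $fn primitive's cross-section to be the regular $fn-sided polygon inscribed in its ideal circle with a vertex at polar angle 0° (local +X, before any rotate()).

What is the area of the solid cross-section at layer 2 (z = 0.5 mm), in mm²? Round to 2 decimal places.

At z = 0.5 mm: the r=10 cylinder gives a regular 8-gon of circumradius 10 (constant along its height) (area = (8/2)·10.000²·sin(360°/8) = 282.84 mm²). Overall, the cross-section is a single solid region. Net area = 282.84 mm².

282.84 mm²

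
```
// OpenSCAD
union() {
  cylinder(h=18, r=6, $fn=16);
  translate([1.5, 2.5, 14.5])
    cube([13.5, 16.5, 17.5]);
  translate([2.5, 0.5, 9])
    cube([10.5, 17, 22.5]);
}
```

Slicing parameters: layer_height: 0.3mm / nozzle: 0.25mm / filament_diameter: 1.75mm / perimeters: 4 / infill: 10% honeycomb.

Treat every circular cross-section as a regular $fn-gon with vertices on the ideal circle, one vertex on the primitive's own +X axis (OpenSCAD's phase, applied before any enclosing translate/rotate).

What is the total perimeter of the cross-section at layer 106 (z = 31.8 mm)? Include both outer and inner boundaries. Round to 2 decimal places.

At z = 31.8 mm: the cylinder is not intersected at this z (z outside [0, 18]); the cube at (1.5, 2.5) is present — its section is the full 13.5×16.5 rectangle (perimeter 60.00 mm); the cube at (2.5, 0.5) does not reach this height (z outside [9, 31.5]); Merging all regions: only the 13.5×16.5 cube at (1.5, 2.5) is present, so the union is just that shape — boundary = 60.00 mm. Overall, the cross-section is a single solid region. Total boundary length (outer) = 60.00 mm.

60.00 mm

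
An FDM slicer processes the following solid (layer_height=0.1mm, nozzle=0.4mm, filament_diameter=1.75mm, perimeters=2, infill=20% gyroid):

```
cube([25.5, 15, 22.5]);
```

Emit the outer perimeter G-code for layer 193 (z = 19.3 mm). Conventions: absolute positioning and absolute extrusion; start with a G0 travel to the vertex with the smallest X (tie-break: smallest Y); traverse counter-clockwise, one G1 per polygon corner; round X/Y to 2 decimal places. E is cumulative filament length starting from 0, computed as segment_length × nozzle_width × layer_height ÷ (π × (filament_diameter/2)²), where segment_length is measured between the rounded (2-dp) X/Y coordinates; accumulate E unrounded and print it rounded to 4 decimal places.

G0 X0.00 Y0.00 Z19.30
G1 X25.50 Y0.00 E0.4241
G1 X25.50 Y15.00 E0.6735
G1 X0.00 Y15.00 E1.0976
G1 X0.00 Y0.00 E1.3470

At z = 19.3 mm: the cube is present — its section is the full 25.5×15 rectangle. The outline is a single polygon with 4 vertices. Extrusion per mm of travel: 0.4 × 0.1 / (π × 0.875²) = 0.016630. Accumulating E over each segment gives final E = 1.3470.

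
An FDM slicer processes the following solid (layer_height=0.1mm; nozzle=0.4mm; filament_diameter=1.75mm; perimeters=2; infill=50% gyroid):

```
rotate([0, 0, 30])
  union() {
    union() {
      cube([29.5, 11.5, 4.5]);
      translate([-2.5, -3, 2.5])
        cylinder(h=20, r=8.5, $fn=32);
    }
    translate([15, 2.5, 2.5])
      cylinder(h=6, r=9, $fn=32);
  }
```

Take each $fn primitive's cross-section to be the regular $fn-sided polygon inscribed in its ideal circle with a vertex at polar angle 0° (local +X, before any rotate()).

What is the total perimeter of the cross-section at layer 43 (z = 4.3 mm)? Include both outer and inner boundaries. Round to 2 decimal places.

123.04 mm

At z = 4.3 mm: the cube is present — its section is the full 29.5×11.5 rectangle (perimeter 82.00 mm); the r=8.5 cylinder at (-2.5, -3) contributes a regular 32-gon of circumradius 8.5 (perimeter = 2·32·8.500·sin(180°/32) = 53.32 mm); Combining (union): the regions partially overlap (shared area 18.14 mm²), so the edge portions inside another operand are dropped and the merged outline is re-measured after clipping — boundary = 117.09 mm; the r=9 cylinder at (15, 2.5) contributes a regular 32-gon of circumradius 9 (perimeter = 2·32·9.000·sin(180°/32) = 56.46 mm); Combining (union): the regions partially overlap (shared area 170.69 mm²), so the edge portions inside another operand are dropped and the merged outline is re-measured after clipping — boundary = 123.04 mm; (rotated 30° about Z; rotation is an isometry so areas/perimeters/island counts are preserved). Overall, the cross-section is a single solid region. Total boundary length (outer) = 123.04 mm.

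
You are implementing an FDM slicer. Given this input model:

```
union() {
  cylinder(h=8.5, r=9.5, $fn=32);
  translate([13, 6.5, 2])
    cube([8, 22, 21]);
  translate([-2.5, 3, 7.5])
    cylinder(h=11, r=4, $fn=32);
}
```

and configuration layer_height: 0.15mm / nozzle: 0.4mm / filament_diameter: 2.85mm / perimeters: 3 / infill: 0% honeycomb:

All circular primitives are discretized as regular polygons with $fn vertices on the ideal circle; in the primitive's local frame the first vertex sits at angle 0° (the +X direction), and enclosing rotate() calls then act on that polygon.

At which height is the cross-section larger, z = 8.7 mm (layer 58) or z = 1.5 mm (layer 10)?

Layer 58 (z = 8.7): the cylinder is absent (z outside [0, 8.5]); the cube at (13, 6.5) is present — its section is the full 8×22 rectangle (area 176.00 mm²); the r=4 cylinder at (-2.5, 3) contributes a regular 32-gon of circumradius 4 (area = (32/2)·4.000²·sin(360°/32) = 49.94 mm²); Combining (union): the 2 present regions are separate (no shared area or edge), so areas and boundary lengths simply add and each stays a separate island — area = 225.94 mm². So its area = 225.94 mm². Layer 10 (z = 1.5): the r=9.5 cylinder contributes a regular 32-gon of circumradius 9.5 (area = (32/2)·9.500²·sin(360°/32) = 281.71 mm²); the cube at (13, 6.5) is absent (z outside [2, 23]); the cylinder at (-2.5, 3) is not intersected at this z (z outside [7.5, 18.5]); Taking the union: only the r=9.5 cylinder is present, so the union is just that shape — area = 281.71 mm². So its area = 281.71 mm². Layer 10 is larger (281.71 vs 225.94 mm²).

layer 10 (z = 1.5 mm)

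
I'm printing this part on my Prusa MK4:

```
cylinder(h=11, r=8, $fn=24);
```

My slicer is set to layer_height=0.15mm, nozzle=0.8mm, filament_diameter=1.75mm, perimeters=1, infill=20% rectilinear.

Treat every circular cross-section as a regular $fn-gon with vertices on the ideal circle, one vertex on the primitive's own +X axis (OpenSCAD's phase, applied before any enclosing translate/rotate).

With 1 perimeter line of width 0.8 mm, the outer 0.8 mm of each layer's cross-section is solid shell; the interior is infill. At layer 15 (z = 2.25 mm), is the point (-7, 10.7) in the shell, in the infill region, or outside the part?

At z = 2.25 mm: the cylinder: section is a regular 24-gon, circumradius r=8. Overall, the cross-section is a single solid region. The nearest boundary edge runs (-4.00, 6.93)→(-5.66, 5.66); distance from the point to it = 4.82 mm. The point is not inside any of the regions above, so it lies outside the cross-section (4.82 mm from the nearest boundary).

outside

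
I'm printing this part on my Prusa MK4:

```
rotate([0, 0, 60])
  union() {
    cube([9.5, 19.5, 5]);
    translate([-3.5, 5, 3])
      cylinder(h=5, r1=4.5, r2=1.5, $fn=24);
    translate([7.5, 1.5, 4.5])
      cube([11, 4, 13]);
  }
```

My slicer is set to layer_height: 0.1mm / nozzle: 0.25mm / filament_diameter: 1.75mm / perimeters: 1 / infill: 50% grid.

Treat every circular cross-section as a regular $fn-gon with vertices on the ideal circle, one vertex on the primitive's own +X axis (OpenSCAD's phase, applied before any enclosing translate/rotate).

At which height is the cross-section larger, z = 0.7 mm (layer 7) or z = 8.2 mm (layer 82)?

Layer 7 (z = 0.7): the 9.5×19.5 cube contributes its full rectangle (area 185.25 mm²); the cone at (-3.5, 5) is not intersected at this z (z outside [3, 8]); the cube at (7.5, 1.5) is not intersected at this z (z outside [4.5, 17.5]); Combining (union): only the 9.5×19.5 cube is present, so the union is just that shape — area = 185.25 mm²; (whole slice rotated 60° about Z — lengths, areas and connectivity unchanged). So its area = 185.25 mm². Layer 82 (z = 8.2): the cube does not reach this height (z outside [0, 5]); the cone at (-3.5, 5) is not intersected at this z (z outside [3, 8]); the cube at (7.5, 1.5) (footprint 11×4) is included at this height (area 44.00 mm²); Merging all regions: only the 11×4 cube at (7.5, 1.5) is present, so the union is just that shape — area = 44.00 mm²; (rotated 60° about Z; rotation is an isometry so areas/perimeters/island counts are preserved). So its area = 44.00 mm². Layer 7 is larger (185.25 vs 44.00 mm²).

layer 7 (z = 0.7 mm)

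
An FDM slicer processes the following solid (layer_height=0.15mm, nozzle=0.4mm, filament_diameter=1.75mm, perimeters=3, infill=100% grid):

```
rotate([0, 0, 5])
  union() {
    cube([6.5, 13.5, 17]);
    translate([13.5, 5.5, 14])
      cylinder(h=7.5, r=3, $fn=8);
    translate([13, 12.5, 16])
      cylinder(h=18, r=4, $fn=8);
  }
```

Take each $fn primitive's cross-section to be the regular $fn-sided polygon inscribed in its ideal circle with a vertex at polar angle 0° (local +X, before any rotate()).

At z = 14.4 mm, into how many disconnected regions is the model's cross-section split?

At z = 14.4 mm: the cube is present — its section is the full 6.5×13.5 rectangle; the r=3 cylinder at (13.5, 5.5) gives a regular 8-gon of circumradius 3 (constant along its height); the cylinder at (13, 12.5) does not reach this height (z outside [16, 34]); Taking the union: the 2 present regions are separate (no shared area or edge), so areas and boundary lengths simply add and each stays a separate island — 2 connected regions; (whole slice rotated 5° about Z — lengths, areas and connectivity unchanged). The result has 2 disconnected regions.

2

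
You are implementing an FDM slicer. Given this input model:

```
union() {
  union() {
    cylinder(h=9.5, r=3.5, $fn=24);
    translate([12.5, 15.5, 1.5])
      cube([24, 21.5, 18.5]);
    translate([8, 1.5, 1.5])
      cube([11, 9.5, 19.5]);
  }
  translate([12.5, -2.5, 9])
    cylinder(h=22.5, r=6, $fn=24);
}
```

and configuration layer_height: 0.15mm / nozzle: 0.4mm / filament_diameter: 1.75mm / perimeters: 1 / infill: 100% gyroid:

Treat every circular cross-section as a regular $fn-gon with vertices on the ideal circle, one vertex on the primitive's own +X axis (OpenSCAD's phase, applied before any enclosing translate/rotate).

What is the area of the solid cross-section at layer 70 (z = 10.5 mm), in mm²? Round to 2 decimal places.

At z = 10.5 mm: the cylinder is not intersected at this z (z outside [0, 9.5]); the 24×21.5 cube at (12.5, 15.5) contributes its full rectangle (area 516.00 mm²); the cube at (8, 1.5) is present — its section is the full 11×9.5 rectangle (area 104.50 mm²); Combining (union): the 2 present regions are separate (no shared area or edge), so areas and boundary lengths simply add and each stays a separate island — area = 620.50 mm²; the r=6 cylinder at (12.5, -2.5) gives a regular 24-gon of circumradius 6 (constant along its height) (area = (24/2)·6.000²·sin(360°/24) = 111.81 mm²); Merging all regions: the regions partially overlap — summed areas 732.31 mm² minus the doubly-counted overlap 12.06 mm² gives 720.25 mm² — area = 720.25 mm². Overall, the cross-section has 2 separate islands. Net area = 720.25 mm².

720.25 mm²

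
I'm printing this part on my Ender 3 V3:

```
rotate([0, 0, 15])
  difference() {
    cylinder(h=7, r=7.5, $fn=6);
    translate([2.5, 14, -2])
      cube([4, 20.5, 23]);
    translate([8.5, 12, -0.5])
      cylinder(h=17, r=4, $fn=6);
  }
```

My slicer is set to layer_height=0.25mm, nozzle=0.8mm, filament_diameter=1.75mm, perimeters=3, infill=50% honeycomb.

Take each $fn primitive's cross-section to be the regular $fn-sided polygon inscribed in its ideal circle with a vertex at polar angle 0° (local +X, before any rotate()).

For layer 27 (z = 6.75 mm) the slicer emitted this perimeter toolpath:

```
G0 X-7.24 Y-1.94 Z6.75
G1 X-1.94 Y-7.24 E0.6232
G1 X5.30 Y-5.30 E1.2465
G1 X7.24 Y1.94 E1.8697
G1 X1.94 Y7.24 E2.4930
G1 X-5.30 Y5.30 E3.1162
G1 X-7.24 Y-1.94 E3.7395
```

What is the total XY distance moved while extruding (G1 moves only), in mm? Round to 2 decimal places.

Sum the Euclidean lengths of each G1 segment: total = 44.97 mm.

44.97 mm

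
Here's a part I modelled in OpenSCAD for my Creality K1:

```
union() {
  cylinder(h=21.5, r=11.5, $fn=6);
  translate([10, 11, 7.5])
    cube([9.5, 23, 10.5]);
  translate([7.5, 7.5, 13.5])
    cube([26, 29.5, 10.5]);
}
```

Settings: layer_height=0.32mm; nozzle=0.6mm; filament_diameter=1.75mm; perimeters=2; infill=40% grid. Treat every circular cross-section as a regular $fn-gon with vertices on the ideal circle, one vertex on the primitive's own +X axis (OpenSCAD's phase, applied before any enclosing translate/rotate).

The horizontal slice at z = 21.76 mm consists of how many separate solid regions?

1

At z = 21.76 mm: the cylinder is absent (z outside [0, 21.5]); the cube at (10, 11) is absent (z outside [7.5, 18]); the cube at (7.5, 7.5) (footprint 26×29.5) is included at this height; Merging all regions: only the 26×29.5 cube at (7.5, 7.5) is present, so the union is just that shape — 1 connected region. The result has 1 disconnected region.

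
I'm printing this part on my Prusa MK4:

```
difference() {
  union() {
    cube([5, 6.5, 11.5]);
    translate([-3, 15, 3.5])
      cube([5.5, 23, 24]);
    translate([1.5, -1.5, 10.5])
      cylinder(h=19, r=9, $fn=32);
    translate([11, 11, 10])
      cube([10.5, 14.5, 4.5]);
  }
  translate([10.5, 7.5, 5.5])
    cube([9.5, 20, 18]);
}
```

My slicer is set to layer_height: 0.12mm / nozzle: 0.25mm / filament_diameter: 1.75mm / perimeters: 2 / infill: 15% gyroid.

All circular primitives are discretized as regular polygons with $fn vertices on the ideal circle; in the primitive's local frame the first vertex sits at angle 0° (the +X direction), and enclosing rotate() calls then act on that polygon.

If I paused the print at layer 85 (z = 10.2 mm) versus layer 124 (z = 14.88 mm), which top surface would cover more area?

layer 124 (z = 14.88 mm)

Layer 85 (z = 10.2): the 5×6.5 cube contributes its full rectangle (area 32.50 mm²); the cube at (-3, 15) (footprint 5.5×23) is included at this height (area 126.50 mm²); the cylinder at (1.5, -1.5) does not reach this height (z outside [10.5, 29.5]); the cube at (11, 11) (footprint 10.5×14.5) is included at this height (area 152.25 mm²); Taking the union: the 3 present regions are separate (no shared area or edge), so areas and boundary lengths simply add and each stays a separate island — area = 311.25 mm²; the cube at (10.5, 7.5) (footprint 9.5×20) is included at this height (area 190.00 mm²); Taking the first minus the rest: starting from the result so far (311.25 mm²), the 9.5×20 cube at (10.5, 7.5) partially overlaps it — only the 130.50 mm² overlap (of its 190.00 mm²) is removed, clipping the outline — area = 180.75 mm². So its area = 180.75 mm². Layer 124 (z = 14.88): the cube is not intersected at this z (z outside [0, 11.5]); the cube at (-3, 15) is present — its section is the full 5.5×23 rectangle (area 126.50 mm²); the cylinder at (1.5, -1.5): section is a regular 32-gon, circumradius r=9 (area = (32/2)·9.000²·sin(360°/32) = 252.84 mm²); the cube at (11, 11) does not reach this height (z outside [10, 14.5]); Combining (union): the 2 present regions are separate (no shared area or edge), so areas and boundary lengths simply add and each stays a separate island — area = 379.34 mm²; the cube at (10.5, 7.5) is present — its section is the full 9.5×20 rectangle (area 190.00 mm²); After the difference (first − rest): starting from that combined region (379.34 mm²), the 9.5×20 cube at (10.5, 7.5) misses the remaining region (no effect) — area = 379.34 mm². So its area = 379.34 mm². Layer 124 is larger (379.34 vs 180.75 mm²).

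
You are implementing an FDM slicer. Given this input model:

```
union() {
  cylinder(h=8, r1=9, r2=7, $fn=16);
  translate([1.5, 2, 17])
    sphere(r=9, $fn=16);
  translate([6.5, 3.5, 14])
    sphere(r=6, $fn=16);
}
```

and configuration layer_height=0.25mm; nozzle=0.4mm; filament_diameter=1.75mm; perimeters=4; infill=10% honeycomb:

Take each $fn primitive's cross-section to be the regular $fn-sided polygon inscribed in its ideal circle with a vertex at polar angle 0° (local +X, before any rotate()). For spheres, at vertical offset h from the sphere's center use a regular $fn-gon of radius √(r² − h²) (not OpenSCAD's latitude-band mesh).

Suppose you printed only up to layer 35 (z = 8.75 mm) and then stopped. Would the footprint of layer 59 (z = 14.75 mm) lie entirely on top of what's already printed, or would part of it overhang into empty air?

part overhangs

Compare the two slices. At z = 8.75: the cone does not reach this height (z outside [0, 8]); the r=9 sphere at (1.5, 2) slices to a regular 16-gon of circumradius 3.597 (√(r²−h²) with h=8.25 from center) (area = (16/2)·3.597²·sin(360°/16) = 39.61 mm²); the sphere at (6.5, 3.5): section is a regular 16-gon, circumradius = √(r²−h²) = √(6²−5.25²) = 2.905 (area = (16/2)·2.905²·sin(360°/16) = 25.83 mm²); Combining (union): the regions partially overlap — summed areas 65.44 mm² minus the doubly-counted overlap 3.02 mm² gives 62.42 mm² — area = 62.42 mm². At z = 14.75: the cone is absent (z outside [0, 8]); the r=9 sphere at (1.5, 2) contributes a regular 16-gon of circumradius √(9²−2.25²) = 8.714 (area = (16/2)·8.714²·sin(360°/16) = 232.48 mm²); the r=6 sphere at (6.5, 3.5) contributes a regular 16-gon of circumradius √(6²−0.75²) = 5.953 (area = (16/2)·5.953²·sin(360°/16) = 108.49 mm²); Taking the union: the regions partially overlap — summed areas 340.97 mm² minus the doubly-counted overlap 85.39 mm² gives 255.58 mm² — area = 255.58 mm². Checking containment: at z = 14.75 the cross-section extends beyond the z = 8.75 cross-section by about 193.16 mm².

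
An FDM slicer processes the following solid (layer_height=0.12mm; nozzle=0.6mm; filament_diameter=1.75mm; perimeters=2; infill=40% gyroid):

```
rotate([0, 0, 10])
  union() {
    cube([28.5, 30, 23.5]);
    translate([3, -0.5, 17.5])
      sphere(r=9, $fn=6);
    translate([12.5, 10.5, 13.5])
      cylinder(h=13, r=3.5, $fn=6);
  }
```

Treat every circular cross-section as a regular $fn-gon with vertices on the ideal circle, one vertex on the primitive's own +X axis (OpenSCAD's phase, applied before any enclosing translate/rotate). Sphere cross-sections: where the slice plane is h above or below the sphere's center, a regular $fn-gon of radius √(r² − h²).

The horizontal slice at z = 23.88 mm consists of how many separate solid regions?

At z = 23.88 mm: the cube does not reach this height (z outside [0, 23.5]); the r=9 sphere at (3, -0.5) contributes a regular 6-gon of circumradius √(9²−6.38²) = 6.348; the cylinder at (12.5, 10.5): section is a regular 6-gon, circumradius r=3.5; Combining (union): the 2 present regions are separate (no shared area or edge), so areas and boundary lengths simply add and each stays a separate island — 2 connected regions; (whole slice rotated 10° about Z — lengths, areas and connectivity unchanged). The result has 2 disconnected regions.

2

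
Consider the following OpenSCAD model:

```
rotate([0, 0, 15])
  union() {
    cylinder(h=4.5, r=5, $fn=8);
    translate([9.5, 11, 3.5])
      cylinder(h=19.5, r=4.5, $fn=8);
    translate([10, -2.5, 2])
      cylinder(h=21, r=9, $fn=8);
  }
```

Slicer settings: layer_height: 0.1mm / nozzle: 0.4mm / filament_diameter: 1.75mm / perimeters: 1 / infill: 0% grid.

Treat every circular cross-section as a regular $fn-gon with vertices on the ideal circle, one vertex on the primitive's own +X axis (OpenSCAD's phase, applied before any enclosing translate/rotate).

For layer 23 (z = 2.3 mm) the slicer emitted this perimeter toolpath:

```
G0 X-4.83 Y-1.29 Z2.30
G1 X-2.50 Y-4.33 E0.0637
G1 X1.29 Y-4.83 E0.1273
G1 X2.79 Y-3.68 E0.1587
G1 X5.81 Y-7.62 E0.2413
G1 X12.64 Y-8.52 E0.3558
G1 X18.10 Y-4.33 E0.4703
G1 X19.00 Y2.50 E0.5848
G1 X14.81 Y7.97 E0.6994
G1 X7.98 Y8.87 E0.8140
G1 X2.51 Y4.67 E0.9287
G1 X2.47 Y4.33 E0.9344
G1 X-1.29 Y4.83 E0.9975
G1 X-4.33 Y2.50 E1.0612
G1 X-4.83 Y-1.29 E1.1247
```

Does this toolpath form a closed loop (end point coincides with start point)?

yes

Start point (G0): (-4.83, -1.29). End point (last G1): the path returns to the start — closed.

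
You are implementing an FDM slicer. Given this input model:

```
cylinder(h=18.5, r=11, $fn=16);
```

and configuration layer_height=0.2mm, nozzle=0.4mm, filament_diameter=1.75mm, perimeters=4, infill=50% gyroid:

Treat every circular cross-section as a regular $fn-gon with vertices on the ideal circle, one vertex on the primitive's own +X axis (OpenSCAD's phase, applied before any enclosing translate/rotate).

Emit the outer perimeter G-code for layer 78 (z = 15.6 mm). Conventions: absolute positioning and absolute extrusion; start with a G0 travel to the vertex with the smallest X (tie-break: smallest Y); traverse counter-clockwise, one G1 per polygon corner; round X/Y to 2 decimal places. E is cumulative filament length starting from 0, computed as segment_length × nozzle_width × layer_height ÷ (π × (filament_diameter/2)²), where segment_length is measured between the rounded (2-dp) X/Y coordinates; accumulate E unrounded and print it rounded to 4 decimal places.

G0 X-11.00 Y0.00 Z15.60
G1 X-10.16 Y-4.21 E0.1428
G1 X-7.78 Y-7.78 E0.2855
G1 X-4.21 Y-10.16 E0.4282
G1 X0.00 Y-11.00 E0.5710
G1 X4.21 Y-10.16 E0.7138
G1 X7.78 Y-7.78 E0.8565
G1 X10.16 Y-4.21 E0.9992
G1 X11.00 Y0.00 E1.1420
G1 X10.16 Y4.21 E1.2848
G1 X7.78 Y7.78 E1.4275
G1 X4.21 Y10.16 E1.5702
G1 X0.00 Y11.00 E1.7129
G1 X-4.21 Y10.16 E1.8557
G1 X-7.78 Y7.78 E1.9984
G1 X-10.16 Y4.21 E2.1411
G1 X-11.00 Y0.00 E2.2839

At z = 15.6 mm: the r=11 cylinder contributes a regular 16-gon of circumradius 11. The outline is a single polygon with 16 vertices. Extrusion per mm of travel: 0.4 × 0.2 / (π × 0.875²) = 0.033260. Accumulating E over each segment gives final E = 2.2839.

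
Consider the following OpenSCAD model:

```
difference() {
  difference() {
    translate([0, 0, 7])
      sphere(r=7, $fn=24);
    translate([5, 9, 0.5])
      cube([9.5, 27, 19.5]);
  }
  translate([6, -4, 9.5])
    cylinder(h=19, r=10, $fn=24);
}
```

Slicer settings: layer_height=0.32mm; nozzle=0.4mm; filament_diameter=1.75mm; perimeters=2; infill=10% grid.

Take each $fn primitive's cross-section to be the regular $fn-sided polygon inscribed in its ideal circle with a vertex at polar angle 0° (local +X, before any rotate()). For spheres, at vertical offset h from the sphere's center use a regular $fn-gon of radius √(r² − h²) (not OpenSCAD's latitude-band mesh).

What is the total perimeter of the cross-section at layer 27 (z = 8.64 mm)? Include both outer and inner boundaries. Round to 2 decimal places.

At z = 8.64 mm: the sphere: section is a regular 24-gon, circumradius = √(r²−h²) = √(7²−1.64²) = 6.805 (perimeter = 2·24·6.805·sin(180°/24) = 42.64 mm); the cube at (5, 9) is present — its section is the full 9.5×27 rectangle (perimeter 73.00 mm); Subtracting the remaining from the first: starting from the r=7 sphere, the 9.5×27 cube at (5, 9) misses the remaining region (no effect) — boundary = 42.64 mm; the cylinder at (6, -4) does not reach this height (z outside [9.5, 28.5]); Taking the first minus the rest: none of the subtracted shapes is present at this height, so that combined region is unchanged — boundary = 42.64 mm. Overall, the cross-section is a single solid region. Total boundary length (outer) = 42.64 mm.

42.64 mm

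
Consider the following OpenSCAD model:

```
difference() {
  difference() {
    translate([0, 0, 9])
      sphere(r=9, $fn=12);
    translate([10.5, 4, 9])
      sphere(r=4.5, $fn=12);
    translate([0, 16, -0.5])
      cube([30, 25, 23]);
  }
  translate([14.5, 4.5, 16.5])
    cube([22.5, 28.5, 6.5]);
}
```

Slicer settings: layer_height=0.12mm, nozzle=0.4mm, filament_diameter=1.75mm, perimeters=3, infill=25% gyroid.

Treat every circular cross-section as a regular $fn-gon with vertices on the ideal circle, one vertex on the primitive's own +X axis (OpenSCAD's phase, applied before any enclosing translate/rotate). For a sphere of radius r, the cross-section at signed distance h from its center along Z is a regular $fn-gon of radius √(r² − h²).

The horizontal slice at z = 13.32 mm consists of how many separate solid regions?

At z = 13.32 mm: the r=9 sphere slices to a regular 12-gon of circumradius 7.895 (√(r²−h²) with h=4.32 from center); the r=4.5 sphere at (10.5, 4) contributes a regular 12-gon of circumradius √(4.5²−4.32²) = 1.260; the cube at (0, 16) (footprint 30×25) is included at this height; After the difference (first − rest): starting from the r=9 sphere, the r=4.5 sphere at (10.5, 4) misses the remaining region (no effect); the 30×25 cube at (0, 16) misses the remaining region (no effect) — 1 connected region; the cube at (14.5, 4.5) is absent (z outside [16.5, 23]); Taking the first minus the rest: none of the subtracted shapes is present at this height, so that combined region is unchanged — 1 connected region. The result has 1 disconnected region.

1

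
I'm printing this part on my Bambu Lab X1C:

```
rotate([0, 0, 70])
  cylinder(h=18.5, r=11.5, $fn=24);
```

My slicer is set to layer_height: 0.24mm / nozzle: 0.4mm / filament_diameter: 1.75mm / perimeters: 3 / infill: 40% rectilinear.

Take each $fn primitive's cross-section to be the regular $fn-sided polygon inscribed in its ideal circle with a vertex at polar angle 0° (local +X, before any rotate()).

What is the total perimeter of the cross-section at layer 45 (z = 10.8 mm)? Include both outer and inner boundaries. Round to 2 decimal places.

72.05 mm

At z = 10.8 mm: the cylinder: section is a regular 24-gon, circumradius r=11.5 (perimeter = 2·24·11.500·sin(180°/24) = 72.05 mm); (whole slice rotated 70° about Z — lengths, areas and connectivity unchanged). Overall, the cross-section is a single solid region. Total boundary length (outer) = 72.05 mm.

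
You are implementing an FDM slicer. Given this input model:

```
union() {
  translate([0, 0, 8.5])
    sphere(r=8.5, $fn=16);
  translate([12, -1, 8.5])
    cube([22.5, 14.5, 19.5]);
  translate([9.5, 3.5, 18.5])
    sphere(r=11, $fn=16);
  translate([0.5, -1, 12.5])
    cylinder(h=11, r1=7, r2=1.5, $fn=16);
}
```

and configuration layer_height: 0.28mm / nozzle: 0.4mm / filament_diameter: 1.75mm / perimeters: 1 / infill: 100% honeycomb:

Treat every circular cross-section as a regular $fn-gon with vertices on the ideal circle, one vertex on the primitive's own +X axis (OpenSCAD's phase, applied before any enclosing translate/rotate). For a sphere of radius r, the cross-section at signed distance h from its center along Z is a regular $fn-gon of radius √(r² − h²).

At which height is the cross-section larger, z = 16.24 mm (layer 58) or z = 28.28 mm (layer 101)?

Layer 58 (z = 16.24): the r=8.5 sphere slices to a regular 16-gon of circumradius 3.513 (√(r²−h²) with h=7.74 from center) (area = (16/2)·3.513²·sin(360°/16) = 37.79 mm²); the 22.5×14.5 cube at (12, -1) contributes its full rectangle (area 326.25 mm²); the r=11 sphere at (9.5, 3.5) contributes a regular 16-gon of circumradius √(11²−2.26²) = 10.765 (area = (16/2)·10.765²·sin(360°/16) = 354.80 mm²); the cone at (0.5, -1) contributes a regular 16-gon of circumradius 5.130 (interpolated between r1=7 and r2=1.5 at t=0.340) (area = (16/2)·5.130²·sin(360°/16) = 80.57 mm²); Taking the union: the regions partially overlap — summed areas 799.41 mm² minus the doubly-counted overlap 177.01 mm² gives 622.40 mm² — area = 622.40 mm². So its area = 622.40 mm². Layer 101 (z = 28.28): the sphere is not intersected at this z (|z−center|=19.780 > r=8.5); the cube at (12, -1) is not intersected at this z (z outside [8.5, 28]); the r=11 sphere at (9.5, 3.5) slices to a regular 16-gon of circumradius 5.035 (√(r²−h²) with h=9.78 from center) (area = (16/2)·5.035²·sin(360°/16) = 77.61 mm²); the cone at (0.5, -1) is absent (z outside [12.5, 23.5]); Taking the union: only the r=11 sphere at (9.5, 3.5) is present, so the union is just that shape — area = 77.61 mm². So its area = 77.61 mm². Layer 58 is larger (622.40 vs 77.61 mm²).

layer 58 (z = 16.24 mm)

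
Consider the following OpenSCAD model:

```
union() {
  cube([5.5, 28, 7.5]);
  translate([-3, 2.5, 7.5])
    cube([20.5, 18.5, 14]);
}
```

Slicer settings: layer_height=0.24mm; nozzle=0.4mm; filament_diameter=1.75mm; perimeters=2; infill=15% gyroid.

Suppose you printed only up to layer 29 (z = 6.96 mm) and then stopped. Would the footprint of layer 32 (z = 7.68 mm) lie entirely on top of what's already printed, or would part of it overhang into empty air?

part overhangs

Compare the two slices. At z = 6.96: the cube (footprint 5.5×28) is included at this height (area 154.00 mm²); the cube at (-3, 2.5) does not reach this height (z outside [7.5, 21.5]); Taking the union: only the 5.5×28 cube is present, so the union is just that shape — area = 154.00 mm². At z = 7.68: the cube does not reach this height (z outside [0, 7.5]); the 20.5×18.5 cube at (-3, 2.5) contributes its full rectangle (area 379.25 mm²); Combining (union): only the 20.5×18.5 cube at (-3, 2.5) is present, so the union is just that shape — area = 379.25 mm². Checking containment: at z = 7.68 the cross-section extends beyond the z = 6.96 cross-section by about 277.50 mm².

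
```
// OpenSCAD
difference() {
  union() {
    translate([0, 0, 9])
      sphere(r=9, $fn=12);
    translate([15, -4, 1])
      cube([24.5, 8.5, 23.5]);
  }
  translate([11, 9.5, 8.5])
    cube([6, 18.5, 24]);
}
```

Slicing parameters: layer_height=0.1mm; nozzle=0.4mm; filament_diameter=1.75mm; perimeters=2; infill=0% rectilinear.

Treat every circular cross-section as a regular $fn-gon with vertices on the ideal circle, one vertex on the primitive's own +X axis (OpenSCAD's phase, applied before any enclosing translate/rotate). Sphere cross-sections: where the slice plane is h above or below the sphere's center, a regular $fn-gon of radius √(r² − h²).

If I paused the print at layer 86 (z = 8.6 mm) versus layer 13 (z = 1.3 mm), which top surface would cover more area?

layer 86 (z = 8.6 mm)

Layer 86 (z = 8.6): the r=9 sphere slices to a regular 12-gon of circumradius 8.991 (√(r²−h²) with h=0.4 from center) (area = (12/2)·8.991²·sin(360°/12) = 242.52 mm²); the cube at (15, -4) is present — its section is the full 24.5×8.5 rectangle (area 208.25 mm²); Combining (union): the 2 present regions are separate (no shared area or edge), so areas and boundary lengths simply add and each stays a separate island — area = 450.77 mm²; the cube at (11, 9.5) is present — its section is the full 6×18.5 rectangle (area 111.00 mm²); Taking the first minus the rest: starting from that combined region (450.77 mm²), the 6×18.5 cube at (11, 9.5) misses the remaining region (no effect) — area = 450.77 mm². So its area = 450.77 mm². Layer 13 (z = 1.3): the sphere: section is a regular 12-gon, circumradius = √(r²−h²) = √(9²−7.7²) = 4.659 (area = (12/2)·4.659²·sin(360°/12) = 65.13 mm²); the 24.5×8.5 cube at (15, -4) contributes its full rectangle (area 208.25 mm²); Merging all regions: the 2 present regions are separate (no shared area or edge), so areas and boundary lengths simply add and each stays a separate island — area = 273.38 mm²; the cube at (11, 9.5) is not intersected at this z (z outside [8.5, 32.5]); Subtracting the remaining from the first: none of the subtracted shapes is present at this height, so that combined region is unchanged — area = 273.38 mm². So its area = 273.38 mm². Layer 86 is larger (450.77 vs 273.38 mm²).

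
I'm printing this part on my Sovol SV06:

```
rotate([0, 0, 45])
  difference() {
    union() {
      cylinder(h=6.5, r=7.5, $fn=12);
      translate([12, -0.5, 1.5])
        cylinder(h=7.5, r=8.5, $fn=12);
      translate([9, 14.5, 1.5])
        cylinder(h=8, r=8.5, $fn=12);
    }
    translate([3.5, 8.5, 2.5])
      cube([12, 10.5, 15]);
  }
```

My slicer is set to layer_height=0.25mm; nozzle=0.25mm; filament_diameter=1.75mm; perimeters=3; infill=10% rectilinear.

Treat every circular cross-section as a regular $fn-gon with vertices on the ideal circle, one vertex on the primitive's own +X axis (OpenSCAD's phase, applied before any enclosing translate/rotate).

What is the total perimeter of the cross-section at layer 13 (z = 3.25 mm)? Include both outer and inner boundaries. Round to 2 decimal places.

158.91 mm

At z = 3.25 mm: the r=7.5 cylinder contributes a regular 12-gon of circumradius 7.5 (perimeter = 2·12·7.500·sin(180°/12) = 46.59 mm); the r=8.5 cylinder at (12, -0.5) contributes a regular 12-gon of circumradius 8.5 (perimeter = 2·12·8.500·sin(180°/12) = 52.80 mm); the r=8.5 cylinder at (9, 14.5) contributes a regular 12-gon of circumradius 8.5 (perimeter = 2·12·8.500·sin(180°/12) = 52.80 mm); Merging all regions: the regions partially overlap (shared area 30.89 mm²), so the edge portions inside another operand are dropped and the merged outline is re-measured after clipping — boundary = 116.95 mm; the 12×10.5 cube at (3.5, 8.5) contributes its full rectangle (perimeter 45.00 mm); After the difference (first − rest): starting from that combined region, the 12×10.5 cube at (3.5, 8.5) partially overlaps it — only the 125.61 mm² overlap (of its 126.00 mm²) is removed, clipping the outline — boundary = 158.91 mm; (rotated 45° about Z; rotation is an isometry so areas/perimeters/island counts are preserved). Overall, the cross-section is a single solid region. Total boundary length (outer) = 158.91 mm.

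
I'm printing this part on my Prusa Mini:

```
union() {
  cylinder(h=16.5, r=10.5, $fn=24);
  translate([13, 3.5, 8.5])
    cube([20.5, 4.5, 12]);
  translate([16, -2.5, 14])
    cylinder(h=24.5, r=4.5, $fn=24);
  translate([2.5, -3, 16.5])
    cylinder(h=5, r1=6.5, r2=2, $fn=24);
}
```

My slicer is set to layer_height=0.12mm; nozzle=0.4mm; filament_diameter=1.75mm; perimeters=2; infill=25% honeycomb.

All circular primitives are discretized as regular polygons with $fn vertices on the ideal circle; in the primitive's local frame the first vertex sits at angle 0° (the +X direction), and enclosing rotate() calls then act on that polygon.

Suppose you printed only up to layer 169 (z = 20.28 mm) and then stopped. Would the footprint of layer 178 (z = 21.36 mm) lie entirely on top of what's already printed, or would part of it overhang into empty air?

entirely on top

Compare the two slices. At z = 20.28: the cylinder is absent (z outside [0, 16.5]); the cube at (13, 3.5) is present — its section is the full 20.5×4.5 rectangle (area 92.25 mm²); the r=4.5 cylinder at (16, -2.5) contributes a regular 24-gon of circumradius 4.5 (area = (24/2)·4.500²·sin(360°/24) = 62.89 mm²); the cone at (2.5, -3) (r1=6.5→r2=2) has section circumradius 3.098 here — a regular 24-gon (area = (24/2)·3.098²·sin(360°/24) = 29.81 mm²); Merging all regions: the 3 present regions are separate (no shared area or edge), so areas and boundary lengths simply add and each stays a separate island — area = 184.95 mm². At z = 21.36: the cylinder is absent (z outside [0, 16.5]); the cube at (13, 3.5) is absent (z outside [8.5, 20.5]); the cylinder at (16, -2.5): section is a regular 24-gon, circumradius r=4.5 (area = (24/2)·4.500²·sin(360°/24) = 62.89 mm²); the cone at (2.5, -3) (r1=6.5→r2=2) has section circumradius 2.126 here — a regular 24-gon (area = (24/2)·2.126²·sin(360°/24) = 14.04 mm²); Combining (union): the 2 present regions are separate (no shared area or edge), so areas and boundary lengths simply add and each stays a separate island — area = 76.93 mm². Checking containment: the cross-section at z = 21.36 is a subset of the cross-section at z = 20.28.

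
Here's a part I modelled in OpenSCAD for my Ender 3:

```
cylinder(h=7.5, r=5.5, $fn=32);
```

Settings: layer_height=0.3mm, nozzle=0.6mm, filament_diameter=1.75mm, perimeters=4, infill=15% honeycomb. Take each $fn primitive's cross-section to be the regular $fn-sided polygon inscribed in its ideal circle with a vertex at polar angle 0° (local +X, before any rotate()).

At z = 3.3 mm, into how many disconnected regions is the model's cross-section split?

At z = 3.3 mm: the r=5.5 cylinder gives a regular 32-gon of circumradius 5.5 (constant along its height). The result has 1 disconnected region.

1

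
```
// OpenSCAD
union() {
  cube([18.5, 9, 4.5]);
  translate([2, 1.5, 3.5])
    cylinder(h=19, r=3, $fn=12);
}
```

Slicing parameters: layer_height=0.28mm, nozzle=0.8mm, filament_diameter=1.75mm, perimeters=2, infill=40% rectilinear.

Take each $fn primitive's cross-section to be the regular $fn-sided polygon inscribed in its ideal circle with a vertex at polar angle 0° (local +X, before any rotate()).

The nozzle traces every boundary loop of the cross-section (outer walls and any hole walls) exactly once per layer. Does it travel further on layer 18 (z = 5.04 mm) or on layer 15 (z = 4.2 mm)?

Layer 18 (z = 5.04): the cube is absent (z outside [0, 4.5]); the r=3 cylinder at (2, 1.5) gives a regular 12-gon of circumradius 3 (constant along its height) (perimeter = 2·12·3.000·sin(180°/12) = 18.63 mm); Taking the union: only the r=3 cylinder at (2, 1.5) is present, so the union is just that shape — boundary = 18.63 mm. So its perimeter = 18.63 mm. Layer 15 (z = 4.2): the cube (footprint 18.5×9) is included at this height (perimeter 55.00 mm); the r=3 cylinder at (2, 1.5) gives a regular 12-gon of circumradius 3 (constant along its height) (perimeter = 2·12·3.000·sin(180°/12) = 18.63 mm); Merging all regions: the regions partially overlap (shared area 19.32 mm²), so the edge portions inside another operand are dropped and the merged outline is re-measured after clipping — boundary = 56.97 mm. So its perimeter = 56.97 mm. Layer 15 is larger (56.97 vs 18.63 mm).

layer 15 (z = 4.2 mm)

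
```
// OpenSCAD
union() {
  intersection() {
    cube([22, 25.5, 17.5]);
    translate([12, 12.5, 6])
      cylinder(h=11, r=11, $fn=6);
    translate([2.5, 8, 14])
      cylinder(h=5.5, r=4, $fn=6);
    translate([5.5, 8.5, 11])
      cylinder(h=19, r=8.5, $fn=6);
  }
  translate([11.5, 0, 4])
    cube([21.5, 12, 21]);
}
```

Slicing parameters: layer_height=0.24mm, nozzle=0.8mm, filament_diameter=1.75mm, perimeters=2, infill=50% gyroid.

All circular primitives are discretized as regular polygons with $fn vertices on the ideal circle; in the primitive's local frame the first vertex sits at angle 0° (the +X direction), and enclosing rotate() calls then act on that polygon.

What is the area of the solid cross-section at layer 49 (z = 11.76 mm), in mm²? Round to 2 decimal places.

At z = 11.76 mm: the 22×25.5 cube contributes its full rectangle (area 561.00 mm²); the r=11 cylinder at (12, 12.5) gives a regular 6-gon of circumradius 11 (constant along its height) (area = (6/2)·11.000²·sin(360°/6) = 314.37 mm²); the cylinder at (2.5, 8) is absent (z outside [14, 19.5]); the cylinder at (5.5, 8.5): section is a regular 6-gon, circumradius r=8.5 (area = (6/2)·8.500²·sin(360°/6) = 187.71 mm²); Taking the intersection: at least one operand is absent at this height, so nothing remains; the cube at (11.5, 0) (footprint 21.5×12) is included at this height (area 258.00 mm²); Merging all regions: only the 21.5×12 cube at (11.5, 0) is present, so the union is just that shape — area = 258.00 mm². Overall, the cross-section is a single solid region. Net area = 258.00 mm².

258.00 mm²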